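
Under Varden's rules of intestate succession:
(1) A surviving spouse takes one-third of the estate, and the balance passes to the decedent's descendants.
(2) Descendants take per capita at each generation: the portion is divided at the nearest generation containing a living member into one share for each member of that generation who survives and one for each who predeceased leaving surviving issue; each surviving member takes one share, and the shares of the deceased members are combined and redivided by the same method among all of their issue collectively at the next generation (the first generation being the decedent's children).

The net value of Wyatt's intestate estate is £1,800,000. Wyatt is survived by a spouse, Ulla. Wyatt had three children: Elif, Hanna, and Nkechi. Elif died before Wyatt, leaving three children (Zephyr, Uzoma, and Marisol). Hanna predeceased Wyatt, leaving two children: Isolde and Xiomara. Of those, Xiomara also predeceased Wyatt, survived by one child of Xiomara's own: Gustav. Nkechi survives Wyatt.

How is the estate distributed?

Ulla takes one-third of £1,800,000 = £600,000. The remaining £1,200,000 passes to the descendants.
The descendants' portion (£1,200,000) is divided at the children's generation into 3 shares of £400,000. Nkechi takes £400,000. The 2 shares of the deceased (Elif and Hanna) are combined into a pool of £800,000.
That pool (£800,000) is divided at the grandchildren's generation into 5 shares of £160,000. Zephyr, Uzoma, Marisol, and Isolde each take £160,000. The remaining share for the deceased Xiomara (£160,000) is carried to the next generation.
That pool (£160,000) passes entirely to Gustav, the sole taker at the great-grandchildren's generation.

Ulla: £600,000; Zephyr: £160,000; Uzoma: £160,000; Marisol: £160,000; Isolde: £160,000; Gustav: £160,000; Nkechi: £400,000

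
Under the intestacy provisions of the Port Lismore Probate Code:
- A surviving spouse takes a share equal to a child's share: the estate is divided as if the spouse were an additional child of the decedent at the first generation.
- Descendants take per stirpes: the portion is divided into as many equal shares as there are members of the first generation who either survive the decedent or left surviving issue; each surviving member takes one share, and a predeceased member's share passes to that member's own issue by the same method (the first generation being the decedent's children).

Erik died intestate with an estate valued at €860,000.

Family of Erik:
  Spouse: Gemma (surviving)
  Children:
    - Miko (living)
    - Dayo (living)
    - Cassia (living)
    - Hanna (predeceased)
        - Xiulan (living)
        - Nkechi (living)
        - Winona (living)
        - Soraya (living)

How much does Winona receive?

The spouse counts as an additional share at the children's level, so there are 5 primary shares of €172,000. Gemma takes one such share (€172,000).
The children's combined portion (€688,000) is divided into 4 shares of €172,000: Miko, Dayo, and Cassia each take €172,000; Hanna's €172,000 share passes to Hanna's issue.
Hanna's share (€172,000) is divided into 4 shares of €43,000: Xiulan, Nkechi, Winona, and Soraya each take €43,000.

Winona receives €43,000.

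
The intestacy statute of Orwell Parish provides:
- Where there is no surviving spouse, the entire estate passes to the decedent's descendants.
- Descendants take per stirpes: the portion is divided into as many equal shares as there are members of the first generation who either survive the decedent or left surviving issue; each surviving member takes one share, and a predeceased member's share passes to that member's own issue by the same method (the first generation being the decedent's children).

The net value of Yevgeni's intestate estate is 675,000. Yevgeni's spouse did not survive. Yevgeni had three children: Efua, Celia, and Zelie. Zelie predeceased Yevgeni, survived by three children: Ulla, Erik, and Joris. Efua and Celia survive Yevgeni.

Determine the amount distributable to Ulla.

Ulla receives 75,000.

The entire 675,000 passes to the descendants.
That amount (675,000) is divided into 3 shares of 225,000: Efua and Celia each take 225,000; Zelie's 225,000 share passes to Zelie's issue.
Zelie's share (225,000) is divided into 3 shares of 75,000: Ulla, Erik, and Joris each take 75,000.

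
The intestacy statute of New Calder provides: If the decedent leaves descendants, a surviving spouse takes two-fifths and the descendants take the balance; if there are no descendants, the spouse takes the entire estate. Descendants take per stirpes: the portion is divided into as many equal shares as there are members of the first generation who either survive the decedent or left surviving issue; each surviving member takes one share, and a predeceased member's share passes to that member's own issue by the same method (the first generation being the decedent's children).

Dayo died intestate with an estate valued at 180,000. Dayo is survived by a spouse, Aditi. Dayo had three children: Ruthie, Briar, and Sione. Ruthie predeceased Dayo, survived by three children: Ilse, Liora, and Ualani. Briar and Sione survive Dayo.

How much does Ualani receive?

Aditi takes two-fifths of 180,000 = 72,000. The remaining 108,000 passes to the descendants.
The descendants' portion (108,000) is divided into 3 shares of 36,000: Briar and Sione each take 36,000; Ruthie's 36,000 share passes to Ruthie's issue.
Ruthie's share (36,000) is divided into 3 shares of 12,000: Ilse, Liora, and Ualani each take 12,000.

Ualani receives 12,000.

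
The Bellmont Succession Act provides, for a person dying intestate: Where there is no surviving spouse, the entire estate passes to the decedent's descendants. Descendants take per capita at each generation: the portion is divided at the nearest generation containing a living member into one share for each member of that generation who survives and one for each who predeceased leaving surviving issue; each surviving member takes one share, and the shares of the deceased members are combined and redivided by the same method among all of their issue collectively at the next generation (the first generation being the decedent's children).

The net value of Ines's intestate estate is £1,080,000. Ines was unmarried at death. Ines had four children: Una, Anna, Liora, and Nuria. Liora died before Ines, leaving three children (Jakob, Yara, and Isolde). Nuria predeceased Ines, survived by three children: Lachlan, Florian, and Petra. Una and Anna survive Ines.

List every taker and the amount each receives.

The entire £1,080,000 passes to the descendants.
That amount (£1,080,000) is divided at the children's generation into 4 shares of £270,000. Una and Anna each take £270,000. The 2 shares of the deceased (Liora and Nuria) are combined into a pool of £540,000.
That pool (£540,000) is divided at the grandchildren's generation equally among Jakob, Yara, Isolde, Lachlan, Florian, and Petra: £90,000 each.

Una: £270,000; Anna: £270,000; Jakob: £90,000; Yara: £90,000; Isolde: £90,000; Lachlan: £90,000; Florian: £90,000; Petra: £90,000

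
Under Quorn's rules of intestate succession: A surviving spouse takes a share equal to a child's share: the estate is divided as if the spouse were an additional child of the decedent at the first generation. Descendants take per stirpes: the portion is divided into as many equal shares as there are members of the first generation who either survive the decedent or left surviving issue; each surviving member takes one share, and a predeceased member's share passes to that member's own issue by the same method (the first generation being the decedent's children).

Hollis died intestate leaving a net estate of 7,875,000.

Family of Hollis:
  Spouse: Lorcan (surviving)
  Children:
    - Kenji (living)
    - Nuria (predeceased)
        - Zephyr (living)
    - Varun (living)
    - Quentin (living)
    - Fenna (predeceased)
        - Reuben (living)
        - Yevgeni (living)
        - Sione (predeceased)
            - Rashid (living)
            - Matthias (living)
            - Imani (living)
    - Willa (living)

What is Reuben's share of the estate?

The spouse counts as an additional share at the children's level, so there are 7 primary shares of 1,125,000. Lorcan takes one such share (1,125,000).
The children's combined portion (6,750,000) is divided into 6 shares of 1,125,000: Kenji, Varun, Quentin, and Willa each take 1,125,000; Nuria's 1,125,000 share passes to Nuria's issue; Fenna's 1,125,000 share passes to Fenna's issue.
Nuria's share (1,125,000) passes entirely to Zephyr.
Fenna's share (1,125,000) is divided into 3 shares of 375,000: Reuben and Yevgeni each take 375,000; Sione's 375,000 share passes to Sione's issue.
Sione's share (375,000) is divided into 3 shares of 125,000: Rashid, Matthias, and Imani each take 125,000.

Reuben receives 375,000.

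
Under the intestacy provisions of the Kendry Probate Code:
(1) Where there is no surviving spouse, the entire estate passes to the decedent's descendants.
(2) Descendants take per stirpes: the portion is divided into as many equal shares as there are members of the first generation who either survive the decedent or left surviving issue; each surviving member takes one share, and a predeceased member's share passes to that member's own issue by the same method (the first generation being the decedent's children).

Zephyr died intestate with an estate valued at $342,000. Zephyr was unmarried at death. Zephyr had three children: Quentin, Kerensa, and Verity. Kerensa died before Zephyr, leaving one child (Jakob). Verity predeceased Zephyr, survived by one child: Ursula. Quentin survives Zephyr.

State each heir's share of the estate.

The entire $342,000 passes to the descendants.
That amount ($342,000) is divided into 3 shares of $114,000: Quentin takes $114,000; Kerensa's $114,000 share passes to Kerensa's issue; Verity's $114,000 share passes to Verity's issue.
Kerensa's share ($114,000) passes entirely to Jakob.
Verity's share ($114,000) passes entirely to Ursula.

Quentin: $114,000; Jakob: $114,000; Ursula: $114,000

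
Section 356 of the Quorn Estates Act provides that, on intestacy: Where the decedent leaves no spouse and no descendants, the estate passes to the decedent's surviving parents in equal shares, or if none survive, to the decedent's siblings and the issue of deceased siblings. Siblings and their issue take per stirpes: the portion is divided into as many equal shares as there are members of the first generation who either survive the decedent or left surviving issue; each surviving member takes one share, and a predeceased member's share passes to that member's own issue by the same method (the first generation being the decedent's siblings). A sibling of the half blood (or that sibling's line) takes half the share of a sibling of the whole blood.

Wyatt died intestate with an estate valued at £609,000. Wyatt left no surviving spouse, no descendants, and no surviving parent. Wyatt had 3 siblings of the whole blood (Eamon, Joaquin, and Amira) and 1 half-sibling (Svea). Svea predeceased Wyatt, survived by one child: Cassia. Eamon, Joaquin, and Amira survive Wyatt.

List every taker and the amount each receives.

The entire £609,000 passes to the siblings and their issue.
Counting each half-blood sibling's line as half a unit, there are 7/2 units in £609,000, so one unit is £174,000. Whole-blood lines (Eamon, Joaquin, and Amira) take £174,000 each; half-blood lines (Svea) take £87,000 each.
Svea's share (£87,000) passes entirely to Cassia.

Cassia: £87,000; Eamon: £174,000; Joaquin: £174,000; Amira: £174,000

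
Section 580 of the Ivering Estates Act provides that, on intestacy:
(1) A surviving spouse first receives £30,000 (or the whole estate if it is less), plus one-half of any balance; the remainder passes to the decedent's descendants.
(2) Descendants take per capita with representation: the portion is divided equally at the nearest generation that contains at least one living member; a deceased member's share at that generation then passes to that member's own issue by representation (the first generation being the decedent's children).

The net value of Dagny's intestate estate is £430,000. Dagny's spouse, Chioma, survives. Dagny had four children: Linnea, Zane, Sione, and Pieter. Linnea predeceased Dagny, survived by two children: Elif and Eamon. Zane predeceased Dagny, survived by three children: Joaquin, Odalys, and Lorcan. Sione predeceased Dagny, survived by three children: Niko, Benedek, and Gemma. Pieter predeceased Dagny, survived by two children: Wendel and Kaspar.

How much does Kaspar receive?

Chioma first takes £30,000, leaving a balance of £400,000. Chioma then takes one-half of the balance (£200,000), for a total of £230,000. The remaining £200,000 passes to the descendants.
No child survives, so the initial division is made at the grandchildren's generation.
The descendants' portion (£200,000) is divided into 10 shares of £20,000: Elif, Eamon, Joaquin, Odalys, Lorcan, Niko, Benedek, Gemma, Wendel, and Kaspar each take £20,000.

Kaspar receives £20,000.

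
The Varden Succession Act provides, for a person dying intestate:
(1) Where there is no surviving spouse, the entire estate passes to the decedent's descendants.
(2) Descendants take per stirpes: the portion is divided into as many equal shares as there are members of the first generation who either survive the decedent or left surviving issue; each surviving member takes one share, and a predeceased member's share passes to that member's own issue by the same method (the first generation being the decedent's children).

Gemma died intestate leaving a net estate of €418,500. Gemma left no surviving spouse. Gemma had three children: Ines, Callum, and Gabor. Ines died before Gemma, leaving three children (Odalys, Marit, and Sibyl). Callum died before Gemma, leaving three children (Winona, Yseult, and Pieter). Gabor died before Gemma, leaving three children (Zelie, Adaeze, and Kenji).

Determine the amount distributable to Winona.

The entire €418,500 passes to the descendants.
That amount (€418,500) is divided into 3 shares of €139,500: Ines's €139,500 share passes to Ines's issue; Callum's €139,500 share passes to Callum's issue; Gabor's €139,500 share passes to Gabor's issue.
Ines's share (€139,500) is divided into 3 shares of €46,500: Odalys, Marit, and Sibyl each take €46,500.
Callum's share (€139,500) is divided into 3 shares of €46,500: Winona, Yseult, and Pieter each take €46,500.
Gabor's share (€139,500) is divided into 3 shares of €46,500: Zelie, Adaeze, and Kenji each take €46,500.

Winona receives €46,500.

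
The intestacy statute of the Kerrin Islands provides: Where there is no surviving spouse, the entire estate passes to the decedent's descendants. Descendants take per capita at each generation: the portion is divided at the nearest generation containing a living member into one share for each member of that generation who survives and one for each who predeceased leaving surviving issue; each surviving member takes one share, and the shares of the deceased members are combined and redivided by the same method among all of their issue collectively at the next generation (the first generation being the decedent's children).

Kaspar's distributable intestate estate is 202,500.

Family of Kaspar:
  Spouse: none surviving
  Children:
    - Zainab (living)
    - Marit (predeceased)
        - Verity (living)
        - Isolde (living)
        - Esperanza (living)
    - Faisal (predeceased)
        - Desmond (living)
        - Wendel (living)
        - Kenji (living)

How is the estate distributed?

The entire 202,500 passes to the descendants.
That amount (202,500) is divided at the children's generation into 3 shares of 67,500. Zainab takes 67,500. The 2 shares of the deceased (Marit and Faisal) are combined into a pool of 135,000.
That pool (135,000) is divided at the grandchildren's generation equally among Verity, Isolde, Esperanza, Desmond, Wendel, and Kenji: 22,500 each.

Zainab: 67,500; Verity: 22,500; Isolde: 22,500; Esperanza: 22,500; Desmond: 22,500; Wendel: 22,500; Kenji: 22,500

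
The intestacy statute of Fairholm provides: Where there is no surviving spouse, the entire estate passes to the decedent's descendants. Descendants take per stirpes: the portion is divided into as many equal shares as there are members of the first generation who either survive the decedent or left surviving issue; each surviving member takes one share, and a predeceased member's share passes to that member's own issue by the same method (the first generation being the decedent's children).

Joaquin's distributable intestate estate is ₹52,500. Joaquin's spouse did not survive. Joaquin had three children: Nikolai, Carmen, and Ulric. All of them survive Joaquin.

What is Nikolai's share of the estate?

Nikolai receives ₹17,500.

The entire ₹52,500 passes to the descendants.
That amount (₹52,500) is divided into 3 shares of ₹17,500: Nikolai, Carmen, and Ulric each take ₹17,500.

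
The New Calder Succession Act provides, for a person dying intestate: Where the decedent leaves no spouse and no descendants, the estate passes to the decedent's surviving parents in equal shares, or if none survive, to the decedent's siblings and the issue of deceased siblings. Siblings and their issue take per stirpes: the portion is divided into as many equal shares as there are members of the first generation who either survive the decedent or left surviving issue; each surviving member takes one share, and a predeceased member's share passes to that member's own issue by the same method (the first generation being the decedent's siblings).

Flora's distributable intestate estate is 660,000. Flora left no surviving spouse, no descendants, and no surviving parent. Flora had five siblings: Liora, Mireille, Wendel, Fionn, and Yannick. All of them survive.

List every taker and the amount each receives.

The entire 660,000 passes to the siblings and their issue.
That amount (660,000) is divided into 5 shares of 132,000: Liora, Mireille, Wendel, Fionn, and Yannick each take 132,000.

Liora: 132,000; Mireille: 132,000; Wendel: 132,000; Fionn: 132,000; Yannick: 132,000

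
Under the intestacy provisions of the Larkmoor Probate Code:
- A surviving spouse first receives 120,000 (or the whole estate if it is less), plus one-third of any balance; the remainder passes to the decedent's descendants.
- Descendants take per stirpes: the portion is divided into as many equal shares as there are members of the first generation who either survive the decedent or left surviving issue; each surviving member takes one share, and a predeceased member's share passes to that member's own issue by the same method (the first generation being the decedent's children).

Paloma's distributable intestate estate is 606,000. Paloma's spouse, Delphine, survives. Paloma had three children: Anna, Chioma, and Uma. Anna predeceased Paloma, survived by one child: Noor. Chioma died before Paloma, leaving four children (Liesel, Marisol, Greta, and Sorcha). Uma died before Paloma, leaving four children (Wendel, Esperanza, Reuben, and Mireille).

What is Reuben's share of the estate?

Delphine first takes 120,000, leaving a balance of 486,000. Delphine then takes one-third of the balance (162,000), for a total of 282,000. The remaining 324,000 passes to the descendants.
The descendants' portion (324,000) is divided into 3 shares of 108,000: Anna's 108,000 share passes to Anna's issue; Chioma's 108,000 share passes to Chioma's issue; Uma's 108,000 share passes to Uma's issue.
Anna's share (108,000) passes entirely to Noor.
Chioma's share (108,000) is divided into 4 shares of 27,000: Liesel, Marisol, Greta, and Sorcha each take 27,000.
Uma's share (108,000) is divided into 4 shares of 27,000: Wendel, Esperanza, Reuben, and Mireille each take 27,000.

Reuben receives 27,000.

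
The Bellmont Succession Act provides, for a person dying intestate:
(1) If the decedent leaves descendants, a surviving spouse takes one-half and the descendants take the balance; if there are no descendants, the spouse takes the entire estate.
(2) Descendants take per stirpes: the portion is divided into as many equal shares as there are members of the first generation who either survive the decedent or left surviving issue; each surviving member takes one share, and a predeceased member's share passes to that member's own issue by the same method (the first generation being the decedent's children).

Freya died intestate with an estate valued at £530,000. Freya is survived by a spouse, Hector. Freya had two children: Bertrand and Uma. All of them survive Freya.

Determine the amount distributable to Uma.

Uma receives £132,500.

Hector takes one-half of £530,000 = £265,000. The remaining £265,000 passes to the descendants.
The descendants' portion (£265,000) is divided into 2 shares of £132,500: Bertrand and Uma each take £132,500.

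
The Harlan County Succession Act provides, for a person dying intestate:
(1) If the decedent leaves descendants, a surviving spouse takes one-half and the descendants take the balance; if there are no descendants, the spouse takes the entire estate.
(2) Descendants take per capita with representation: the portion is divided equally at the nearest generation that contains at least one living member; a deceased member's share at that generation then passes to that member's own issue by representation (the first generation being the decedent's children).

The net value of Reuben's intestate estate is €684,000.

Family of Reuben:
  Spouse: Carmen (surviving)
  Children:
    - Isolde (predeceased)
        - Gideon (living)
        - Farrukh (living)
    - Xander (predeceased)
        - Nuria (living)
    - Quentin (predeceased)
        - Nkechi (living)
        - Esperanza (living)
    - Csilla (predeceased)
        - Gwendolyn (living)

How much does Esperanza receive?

Esperanza receives €57,000.

Carmen takes one-half of €684,000 = €342,000. The remaining €342,000 passes to the descendants.
No child survives, so the initial division is made at the grandchildren's generation.
The descendants' portion (€342,000) is divided into 6 shares of €57,000: Gideon, Farrukh, Nuria, Nkechi, Esperanza, and Gwendolyn each take €57,000.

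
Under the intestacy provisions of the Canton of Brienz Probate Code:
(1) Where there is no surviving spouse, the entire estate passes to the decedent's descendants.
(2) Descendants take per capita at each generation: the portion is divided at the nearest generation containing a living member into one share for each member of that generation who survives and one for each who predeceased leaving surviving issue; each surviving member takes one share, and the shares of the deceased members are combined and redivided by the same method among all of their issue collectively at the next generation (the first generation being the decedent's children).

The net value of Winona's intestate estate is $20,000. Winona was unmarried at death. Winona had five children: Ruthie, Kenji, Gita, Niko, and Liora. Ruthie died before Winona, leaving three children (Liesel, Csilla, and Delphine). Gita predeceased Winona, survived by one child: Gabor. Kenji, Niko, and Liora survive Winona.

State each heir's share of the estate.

The entire $20,000 passes to the descendants.
That amount ($20,000) is divided at the children's generation into 5 shares of $4,000. Kenji, Niko, and Liora each take $4,000. The 2 shares of the deceased (Ruthie and Gita) are combined into a pool of $8,000.
That pool ($8,000) is divided at the grandchildren's generation equally among Liesel, Csilla, Delphine, and Gabor: $2,000 each.

Liesel: $2,000; Csilla: $2,000; Delphine: $2,000; Kenji: $4,000; Gabor: $2,000; Niko: $4,000; Liora: $4,000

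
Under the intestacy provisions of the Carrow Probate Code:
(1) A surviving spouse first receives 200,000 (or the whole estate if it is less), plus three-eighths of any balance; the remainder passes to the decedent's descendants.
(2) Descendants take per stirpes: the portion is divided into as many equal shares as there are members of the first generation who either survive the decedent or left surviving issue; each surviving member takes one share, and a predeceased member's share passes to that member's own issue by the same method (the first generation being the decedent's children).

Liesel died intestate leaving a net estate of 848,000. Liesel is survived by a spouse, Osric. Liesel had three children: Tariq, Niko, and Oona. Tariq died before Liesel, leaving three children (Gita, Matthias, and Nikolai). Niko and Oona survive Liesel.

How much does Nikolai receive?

Osric first takes 200,000, leaving a balance of 648,000. Osric then takes three-eighths of the balance (243,000), for a total of 443,000. The remaining 405,000 passes to the descendants.
The descendants' portion (405,000) is divided into 3 shares of 135,000: Niko and Oona each take 135,000; Tariq's 135,000 share passes to Tariq's issue.
Tariq's share (135,000) is divided into 3 shares of 45,000: Gita, Matthias, and Nikolai each take 45,000.

Nikolai receives 45,000.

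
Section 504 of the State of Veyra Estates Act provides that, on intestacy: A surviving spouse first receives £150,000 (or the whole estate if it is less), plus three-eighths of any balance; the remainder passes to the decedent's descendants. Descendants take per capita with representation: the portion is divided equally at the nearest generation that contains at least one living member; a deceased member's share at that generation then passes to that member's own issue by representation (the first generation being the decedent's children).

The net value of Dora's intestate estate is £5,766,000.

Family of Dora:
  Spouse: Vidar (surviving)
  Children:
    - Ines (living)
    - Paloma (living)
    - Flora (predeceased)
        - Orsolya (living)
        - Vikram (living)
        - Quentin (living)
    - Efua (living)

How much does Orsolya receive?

Orsolya receives £292,500.

Vidar first takes £150,000, leaving a balance of £5,616,000. Vidar then takes three-eighths of the balance (£2,106,000), for a total of £2,256,000. The remaining £3,510,000 passes to the descendants.
The descendants' portion (£3,510,000) is divided into 4 shares of £877,500: Ines, Paloma, and Efua each take £877,500; Flora's £877,500 share passes to Flora's issue.
Flora's share (£877,500) is divided into 3 shares of £292,500: Orsolya, Vikram, and Quentin each take £292,500.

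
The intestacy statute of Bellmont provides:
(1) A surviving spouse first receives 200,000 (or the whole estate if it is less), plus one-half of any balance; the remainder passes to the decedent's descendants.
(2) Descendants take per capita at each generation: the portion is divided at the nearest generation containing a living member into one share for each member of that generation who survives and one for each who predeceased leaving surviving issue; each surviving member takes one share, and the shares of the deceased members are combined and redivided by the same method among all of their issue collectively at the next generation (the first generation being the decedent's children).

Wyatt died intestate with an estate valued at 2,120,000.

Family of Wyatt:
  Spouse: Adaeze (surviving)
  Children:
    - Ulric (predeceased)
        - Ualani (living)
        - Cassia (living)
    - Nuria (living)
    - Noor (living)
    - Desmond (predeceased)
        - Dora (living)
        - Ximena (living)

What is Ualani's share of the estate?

Ualani receives 120,000.

Adaeze first takes 200,000, leaving a balance of 1,920,000. Adaeze then takes one-half of the balance (960,000), for a total of 1,160,000. The remaining 960,000 passes to the descendants.
The descendants' portion (960,000) is divided at the children's generation into 4 shares of 240,000. Nuria and Noor each take 240,000. The 2 shares of the deceased (Ulric and Desmond) are combined into a pool of 480,000.
That pool (480,000) is divided at the grandchildren's generation equally among Ualani, Cassia, Dora, and Ximena: 120,000 each.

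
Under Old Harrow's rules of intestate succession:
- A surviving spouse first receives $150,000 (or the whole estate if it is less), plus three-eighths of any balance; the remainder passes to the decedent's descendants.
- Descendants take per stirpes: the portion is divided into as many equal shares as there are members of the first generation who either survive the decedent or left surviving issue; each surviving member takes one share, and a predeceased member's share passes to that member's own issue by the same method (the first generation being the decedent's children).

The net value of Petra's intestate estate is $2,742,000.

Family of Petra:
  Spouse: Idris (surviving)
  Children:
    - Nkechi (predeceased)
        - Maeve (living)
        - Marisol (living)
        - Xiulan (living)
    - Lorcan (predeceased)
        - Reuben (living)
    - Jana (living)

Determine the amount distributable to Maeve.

Idris first takes $150,000, leaving a balance of $2,592,000. Idris then takes three-eighths of the balance ($972,000), for a total of $1,122,000. The remaining $1,620,000 passes to the descendants.
The descendants' portion ($1,620,000) is divided into 3 shares of $540,000: Jana takes $540,000; Nkechi's $540,000 share passes to Nkechi's issue; Lorcan's $540,000 share passes to Lorcan's issue.
Nkechi's share ($540,000) is divided into 3 shares of $180,000: Maeve, Marisol, and Xiulan each take $180,000.
Lorcan's share ($540,000) passes entirely to Reuben.

Maeve receives $180,000.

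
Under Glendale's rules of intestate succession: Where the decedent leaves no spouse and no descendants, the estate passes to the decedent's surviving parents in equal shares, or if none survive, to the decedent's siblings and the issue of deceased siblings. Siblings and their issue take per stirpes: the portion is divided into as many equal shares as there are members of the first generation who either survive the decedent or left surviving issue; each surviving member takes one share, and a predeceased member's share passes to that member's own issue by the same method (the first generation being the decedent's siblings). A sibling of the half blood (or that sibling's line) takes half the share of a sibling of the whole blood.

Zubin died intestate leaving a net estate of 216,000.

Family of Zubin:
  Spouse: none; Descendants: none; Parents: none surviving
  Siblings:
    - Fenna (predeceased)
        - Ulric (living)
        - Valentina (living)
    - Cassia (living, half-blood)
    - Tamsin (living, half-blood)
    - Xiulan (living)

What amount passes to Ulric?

The entire 216,000 passes to the siblings and their issue.
Counting each half-blood sibling's line as half a unit, there are 3 units in 216,000, so one unit is 72,000. Whole-blood lines (Fenna and Xiulan) take 72,000 each; half-blood lines (Cassia and Tamsin) take 36,000 each.
Fenna's share (72,000) is divided into 2 shares of 36,000: Ulric and Valentina each take 36,000.

Ulric receives 36,000.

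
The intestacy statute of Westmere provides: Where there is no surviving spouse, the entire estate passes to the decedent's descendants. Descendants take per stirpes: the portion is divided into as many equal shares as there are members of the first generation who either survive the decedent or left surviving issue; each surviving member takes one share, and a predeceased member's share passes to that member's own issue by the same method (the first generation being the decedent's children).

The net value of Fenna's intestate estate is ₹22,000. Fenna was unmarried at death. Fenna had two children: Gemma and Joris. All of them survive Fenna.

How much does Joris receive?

Joris receives ₹11,000.

The entire ₹22,000 passes to the descendants.
That amount (₹22,000) is divided into 2 shares of ₹11,000: Gemma and Joris each take ₹11,000.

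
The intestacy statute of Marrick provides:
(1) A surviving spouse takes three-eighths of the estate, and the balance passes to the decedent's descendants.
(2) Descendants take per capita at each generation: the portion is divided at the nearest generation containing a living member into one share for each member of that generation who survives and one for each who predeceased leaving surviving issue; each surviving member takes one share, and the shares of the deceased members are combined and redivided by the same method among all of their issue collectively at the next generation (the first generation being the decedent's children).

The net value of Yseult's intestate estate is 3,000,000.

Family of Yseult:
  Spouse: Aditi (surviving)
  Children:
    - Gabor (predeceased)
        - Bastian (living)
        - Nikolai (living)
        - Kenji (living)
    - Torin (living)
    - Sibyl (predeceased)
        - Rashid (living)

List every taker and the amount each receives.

Aditi: 1,125,000; Bastian: 312,500; Nikolai: 312,500; Kenji: 312,500; Torin: 625,000; Rashid: 312,500

Aditi takes three-eighths of 3,000,000 = 1,125,000. The remaining 1,875,000 passes to the descendants.
The descendants' portion (1,875,000) is divided at the children's generation into 3 shares of 625,000. Torin takes 625,000. The 2 shares of the deceased (Gabor and Sibyl) are combined into a pool of 1,250,000.
That pool (1,250,000) is divided at the grandchildren's generation equally among Bastian, Nikolai, Kenji, and Rashid: 312,500 each.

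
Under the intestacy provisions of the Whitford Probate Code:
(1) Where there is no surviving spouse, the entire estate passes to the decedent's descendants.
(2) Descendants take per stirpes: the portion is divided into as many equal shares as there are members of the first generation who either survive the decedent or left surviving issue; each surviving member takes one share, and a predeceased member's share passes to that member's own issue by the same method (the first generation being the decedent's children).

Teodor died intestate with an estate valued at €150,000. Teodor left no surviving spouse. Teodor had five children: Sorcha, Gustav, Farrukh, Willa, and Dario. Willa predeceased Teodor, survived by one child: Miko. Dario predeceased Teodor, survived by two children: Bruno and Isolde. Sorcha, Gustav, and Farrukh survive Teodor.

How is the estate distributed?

The entire €150,000 passes to the descendants.
That amount (€150,000) is divided into 5 shares of €30,000: Sorcha, Gustav, and Farrukh each take €30,000; Willa's €30,000 share passes to Willa's issue; Dario's €30,000 share passes to Dario's issue.
Willa's share (€30,000) passes entirely to Miko.
Dario's share (€30,000) is divided into 2 shares of €15,000: Bruno and Isolde each take €15,000.

Sorcha: €30,000; Gustav: €30,000; Farrukh: €30,000; Miko: €30,000; Bruno: €15,000; Isolde: €15,000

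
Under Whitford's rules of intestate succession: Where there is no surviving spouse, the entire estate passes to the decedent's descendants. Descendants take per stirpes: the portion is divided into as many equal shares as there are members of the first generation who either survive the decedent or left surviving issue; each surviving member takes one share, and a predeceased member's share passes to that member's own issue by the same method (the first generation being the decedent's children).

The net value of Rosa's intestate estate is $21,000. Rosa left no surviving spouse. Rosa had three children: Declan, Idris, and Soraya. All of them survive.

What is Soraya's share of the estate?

Soraya receives $7,000.

The entire $21,000 passes to the descendants.
That amount ($21,000) is divided into 3 shares of $7,000: Declan, Idris, and Soraya each take $7,000.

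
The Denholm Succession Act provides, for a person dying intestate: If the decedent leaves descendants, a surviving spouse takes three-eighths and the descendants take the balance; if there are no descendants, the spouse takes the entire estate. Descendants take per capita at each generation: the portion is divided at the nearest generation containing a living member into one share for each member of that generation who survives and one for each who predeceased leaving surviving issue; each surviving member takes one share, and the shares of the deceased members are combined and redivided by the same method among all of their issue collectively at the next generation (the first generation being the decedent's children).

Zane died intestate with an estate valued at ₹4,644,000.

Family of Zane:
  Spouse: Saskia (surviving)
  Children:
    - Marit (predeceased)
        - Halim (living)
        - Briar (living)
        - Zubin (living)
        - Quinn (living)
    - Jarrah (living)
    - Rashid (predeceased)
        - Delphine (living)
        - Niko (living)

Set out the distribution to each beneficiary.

Saskia takes three-eighths of ₹4,644,000 = ₹1,741,500. The remaining ₹2,902,500 passes to the descendants.
The descendants' portion (₹2,902,500) is divided at the children's generation into 3 shares of ₹967,500. Jarrah takes ₹967,500. The 2 shares of the deceased (Marit and Rashid) are combined into a pool of ₹1,935,000.
That pool (₹1,935,000) is divided at the grandchildren's generation equally among Halim, Briar, Zubin, Quinn, Delphine, and Niko: ₹322,500 each.

Saskia: ₹1,741,500; Halim: ₹322,500; Briar: ₹322,500; Zubin: ₹322,500; Quinn: ₹322,500; Jarrah: ₹967,500; Delphine: ₹322,500; Niko: ₹322,500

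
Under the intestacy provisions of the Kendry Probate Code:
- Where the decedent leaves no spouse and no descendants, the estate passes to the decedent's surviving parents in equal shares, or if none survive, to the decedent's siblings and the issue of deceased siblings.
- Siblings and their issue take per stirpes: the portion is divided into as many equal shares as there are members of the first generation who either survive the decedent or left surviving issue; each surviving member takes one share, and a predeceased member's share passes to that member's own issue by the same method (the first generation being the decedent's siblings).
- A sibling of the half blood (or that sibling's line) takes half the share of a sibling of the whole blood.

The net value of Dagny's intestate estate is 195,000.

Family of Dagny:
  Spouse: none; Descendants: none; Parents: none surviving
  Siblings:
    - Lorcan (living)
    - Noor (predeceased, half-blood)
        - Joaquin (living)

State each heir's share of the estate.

The entire 195,000 passes to the siblings and their issue.
Counting each half-blood sibling's line as half a unit, there are 3/2 units in 195,000, so one unit is 130,000. Whole-blood lines (Lorcan) take 130,000 each; half-blood lines (Noor) take 65,000 each.
Noor's share (65,000) passes entirely to Joaquin.

Lorcan: 130,000; Joaquin: 65,000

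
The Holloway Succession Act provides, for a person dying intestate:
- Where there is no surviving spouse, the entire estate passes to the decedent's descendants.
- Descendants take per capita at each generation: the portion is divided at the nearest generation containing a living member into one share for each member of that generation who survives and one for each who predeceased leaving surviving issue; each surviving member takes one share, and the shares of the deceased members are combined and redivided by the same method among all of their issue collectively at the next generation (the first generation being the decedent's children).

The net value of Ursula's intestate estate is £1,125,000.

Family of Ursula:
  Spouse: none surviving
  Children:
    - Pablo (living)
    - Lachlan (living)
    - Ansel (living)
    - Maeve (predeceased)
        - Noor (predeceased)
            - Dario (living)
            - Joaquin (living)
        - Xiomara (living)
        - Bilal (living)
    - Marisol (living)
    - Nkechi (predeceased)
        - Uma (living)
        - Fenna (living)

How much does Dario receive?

The entire £1,125,000 passes to the descendants.
That amount (£1,125,000) is divided at the children's generation into 6 shares of £187,500. Pablo, Lachlan, Ansel, and Marisol each take £187,500. The 2 shares of the deceased (Maeve and Nkechi) are combined into a pool of £375,000.
That pool (£375,000) is divided at the grandchildren's generation into 5 shares of £75,000. Xiomara, Bilal, Uma, and Fenna each take £75,000. The remaining share for the deceased Noor (£75,000) is carried to the next generation.
That pool (£75,000) is divided at the great-grandchildren's generation equally among Dario and Joaquin: £37,500 each.

Dario receives £37,500.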